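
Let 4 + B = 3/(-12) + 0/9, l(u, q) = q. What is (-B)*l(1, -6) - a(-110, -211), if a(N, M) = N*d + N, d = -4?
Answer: -711/2 ≈ -355.50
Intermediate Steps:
B = -17/4 (B = -4 + (3/(-12) + 0/9) = -4 + (3*(-1/12) + 0*(1/9)) = -4 + (-1/4 + 0) = -4 - 1/4 = -17/4 ≈ -4.2500)
a(N, M) = -3*N (a(N, M) = N*(-4) + N = -4*N + N = -3*N)
(-B)*l(1, -6) - a(-110, -211) = -1*(-17/4)*(-6) - (-3)*(-110) = (17/4)*(-6) - 1*330 = -51/2 - 330 = -711/2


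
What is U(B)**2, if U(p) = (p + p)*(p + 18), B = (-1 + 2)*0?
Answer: 0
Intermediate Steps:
B = 0 (B = 1*0 = 0)
U(p) = 2*p*(18 + p) (U(p) = (2*p)*(18 + p) = 2*p*(18 + p))
U(B)**2 = (2*0*(18 + 0))**2 = (2*0*18)**2 = 0**2 = 0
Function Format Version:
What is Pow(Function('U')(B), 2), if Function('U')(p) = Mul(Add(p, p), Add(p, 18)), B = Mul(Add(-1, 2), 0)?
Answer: 0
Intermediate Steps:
B = 0 (B = Mul(1, 0) = 0)
Function('U')(p) = Mul(2, p, Add(18, p)) (Function('U')(p) = Mul(Mul(2, p), Add(18, p)) = Mul(2, p, Add(18, p)))
Pow(Function('U')(B), 2) = Pow(Mul(2, 0, Add(18, 0)), 2) = Pow(Mul(2, 0, 18), 2) = Pow(0, 2) = 0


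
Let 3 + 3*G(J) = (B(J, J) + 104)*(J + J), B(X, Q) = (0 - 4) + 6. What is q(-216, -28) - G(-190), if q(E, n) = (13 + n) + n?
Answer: 40154/3 ≈ 13385.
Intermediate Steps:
B(X, Q) = 2 (B(X, Q) = -4 + 6 = 2)
q(E, n) = 13 + 2*n
G(J) = -1 + 212*J/3 (G(J) = -1 + ((2 + 104)*(J + J))/3 = -1 + (106*(2*J))/3 = -1 + (212*J)/3 = -1 + 212*J/3)
q(-216, -28) - G(-190) = (13 + 2*(-28)) - (-1 + (212/3)*(-190)) = (13 - 56) - (-1 - 40280/3) = -43 - 1*(-40283/3) = -43 + 40283/3 = 40154/3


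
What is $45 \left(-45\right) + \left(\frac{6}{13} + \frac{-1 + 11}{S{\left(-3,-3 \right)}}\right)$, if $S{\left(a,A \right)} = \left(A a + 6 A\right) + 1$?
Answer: $- \frac{105341}{52} \approx -2025.8$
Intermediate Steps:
$S{\left(a,A \right)} = 1 + 6 A + A a$ ($S{\left(a,A \right)} = \left(6 A + A a\right) + 1 = 1 + 6 A + A a$)
$45 \left(-45\right) + \left(\frac{6}{13} + \frac{-1 + 11}{S{\left(-3,-3 \right)}}\right) = 45 \left(-45\right) + \left(\frac{6}{13} + \frac{-1 + 11}{1 + 6 \left(-3\right) - -9}\right) = -2025 + \left(6 \cdot \frac{1}{13} + \frac{10}{1 - 18 + 9}\right) = -2025 + \left(\frac{6}{13} + \frac{10}{-8}\right) = -2025 + \left(\frac{6}{13} + 10 \left(- \frac{1}{8}\right)\right) = -2025 + \left(\frac{6}{13} - \frac{5}{4}\right) = -2025 - \frac{41}{52} = - \frac{105341}{52}$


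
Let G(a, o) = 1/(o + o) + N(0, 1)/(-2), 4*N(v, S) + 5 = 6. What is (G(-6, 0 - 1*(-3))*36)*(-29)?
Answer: -87/2 ≈ -43.500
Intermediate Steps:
N(v, S) = ¼ (N(v, S) = -5/4 + (¼)*6 = -5/4 + 3/2 = ¼)
G(a, o) = -⅛ + 1/(2*o) (G(a, o) = 1/(o + o) + (¼)/(-2) = 1/(2*o) - ½*¼ = 1/(2*o) - ⅛ = -⅛ + 1/(2*o))
(G(-6, 0 - 1*(-3))*36)*(-29) = (((4 - (0 - 1*(-3)))/(8*(0 - 1*(-3))))*36)*(-29) = (((4 - (0 + 3))/(8*(0 + 3)))*36)*(-29) = (((⅛)*(4 - 1*3)/3)*36)*(-29) = (((⅛)*(⅓)*(4 - 3))*36)*(-29) = (((⅛)*(⅓)*1)*36)*(-29) = ((1/24)*36)*(-29) = (3/2)*(-29) = -87/2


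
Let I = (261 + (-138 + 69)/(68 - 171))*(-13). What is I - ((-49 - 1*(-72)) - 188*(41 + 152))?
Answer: 3384507/103 ≈ 32859.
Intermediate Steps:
I = -350376/103 (I = (261 - 69/(-103))*(-13) = (261 - 69*(-1/103))*(-13) = (261 + 69/103)*(-13) = (26952/103)*(-13) = -350376/103 ≈ -3401.7)
I - ((-49 - 1*(-72)) - 188*(41 + 152)) = -350376/103 - ((-49 - 1*(-72)) - 188*(41 + 152)) = -350376/103 - ((-49 + 72) - 188*193) = -350376/103 - (23 - 36284) = -350376/103 - 1*(-36261) = -350376/103 + 36261 = 3384507/103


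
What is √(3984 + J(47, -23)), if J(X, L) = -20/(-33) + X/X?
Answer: 5*√173613/33 ≈ 63.132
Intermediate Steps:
J(X, L) = 53/33 (J(X, L) = -20*(-1/33) + 1 = 20/33 + 1 = 53/33)
√(3984 + J(47, -23)) = √(3984 + 53/33) = √(131525/33) = 5*√173613/33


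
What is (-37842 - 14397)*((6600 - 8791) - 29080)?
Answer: 1633565769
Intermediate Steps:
(-37842 - 14397)*((6600 - 8791) - 29080) = -52239*(-2191 - 29080) = -52239*(-31271) = 1633565769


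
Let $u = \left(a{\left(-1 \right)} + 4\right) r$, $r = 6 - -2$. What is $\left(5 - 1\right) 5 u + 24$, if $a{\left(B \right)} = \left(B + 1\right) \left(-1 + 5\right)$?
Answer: $664$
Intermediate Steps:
$a{\left(B \right)} = 4 + 4 B$ ($a{\left(B \right)} = \left(1 + B\right) 4 = 4 + 4 B$)
$r = 8$ ($r = 6 + 2 = 8$)
$u = 32$ ($u = \left(\left(4 + 4 \left(-1\right)\right) + 4\right) 8 = \left(\left(4 - 4\right) + 4\right) 8 = \left(0 + 4\right) 8 = 4 \cdot 8 = 32$)
$\left(5 - 1\right) 5 u + 24 = \left(5 - 1\right) 5 \cdot 32 + 24 = 4 \cdot 5 \cdot 32 + 24 = 20 \cdot 32 + 24 = 640 + 24 = 664$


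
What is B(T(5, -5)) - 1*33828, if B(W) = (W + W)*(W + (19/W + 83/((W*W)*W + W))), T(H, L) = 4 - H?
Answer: -33705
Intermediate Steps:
B(W) = 2*W*(W + 19/W + 83/(W + W**3)) (B(W) = (2*W)*(W + (19/W + 83/(W**2*W + W))) = (2*W)*(W + (19/W + 83/(W**3 + W))) = (2*W)*(W + (19/W + 83/(W + W**3))) = (2*W)*(W + 19/W + 83/(W + W**3)) = 2*W*(W + 19/W + 83/(W + W**3)))
B(T(5, -5)) - 1*33828 = 2*(102 + (4 - 1*5)**4 + 20*(4 - 1*5)**2)/(1 + (4 - 1*5)**2) - 1*33828 = 2*(102 + (4 - 5)**4 + 20*(4 - 5)**2)/(1 + (4 - 5)**2) - 33828 = 2*(102 + (-1)**4 + 20*(-1)**2)/(1 + (-1)**2) - 33828 = 2*(102 + 1 + 20*1)/(1 + 1) - 33828 = 2*(102 + 1 + 20)/2 - 33828 = 2*(1/2)*123 - 33828 = 123 - 33828 = -33705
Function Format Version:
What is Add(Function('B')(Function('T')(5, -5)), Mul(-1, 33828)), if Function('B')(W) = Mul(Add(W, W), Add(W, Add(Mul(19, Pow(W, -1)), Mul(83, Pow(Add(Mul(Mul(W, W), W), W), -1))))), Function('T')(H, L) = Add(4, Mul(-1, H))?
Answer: -33705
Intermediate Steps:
Function('B')(W) = Mul(2, W, Add(W, Mul(19, Pow(W, -1)), Mul(83, Pow(Add(W, Pow(W, 3)), -1)))) (Function('B')(W) = Mul(Mul(2, W), Add(W, Add(Mul(19, Pow(W, -1)), Mul(83, Pow(Add(Mul(Pow(W, 2), W), W), -1))))) = Mul(Mul(2, W), Add(W, Add(Mul(19, Pow(W, -1)), Mul(83, Pow(Add(Pow(W, 3), W), -1))))) = Mul(Mul(2, W), Add(W, Add(Mul(19, Pow(W, -1)), Mul(83, Pow(Add(W, Pow(W, 3)), -1))))) = Mul(Mul(2, W), Add(W, Mul(19, Pow(W, -1)), Mul(83, Pow(Add(W, Pow(W, 3)), -1)))) = Mul(2, W, Add(W, Mul(19, Pow(W, -1)), Mul(83, Pow(Add(W, Pow(W, 3)), -1)))))
Add(Function('B')(Function('T')(5, -5)), Mul(-1, 33828)) = Add(Mul(2, Pow(Add(1, Pow(Add(4, Mul(-1, 5)), 2)), -1), Add(102, Pow(Add(4, Mul(-1, 5)), 4), Mul(20, Pow(Add(4, Mul(-1, 5)), 2)))), Mul(-1, 33828)) = Add(Mul(2, Pow(Add(1, Pow(Add(4, -5), 2)), -1), Add(102, Pow(Add(4, -5), 4), Mul(20, Pow(Add(4, -5), 2)))), -33828) = Add(Mul(2, Pow(Add(1, Pow(-1, 2)), -1), Add(102, Pow(-1, 4), Mul(20, Pow(-1, 2)))), -33828) = Add(Mul(2, Pow(Add(1, 1), -1), Add(102, 1, Mul(20, 1))), -33828) = Add(Mul(2, Pow(2, -1), Add(102, 1, 20)), -33828) = Add(Mul(2, Rational(1, 2), 123), -33828) = Add(123, -33828) = -33705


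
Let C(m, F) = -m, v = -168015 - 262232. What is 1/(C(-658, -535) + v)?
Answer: -1/429589 ≈ -2.3278e-6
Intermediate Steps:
v = -430247
1/(C(-658, -535) + v) = 1/(-1*(-658) - 430247) = 1/(658 - 430247) = 1/(-429589) = -1/429589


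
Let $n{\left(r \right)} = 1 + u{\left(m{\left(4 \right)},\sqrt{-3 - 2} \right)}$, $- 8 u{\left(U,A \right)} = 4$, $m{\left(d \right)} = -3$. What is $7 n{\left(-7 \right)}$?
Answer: $\frac{7}{2} \approx 3.5$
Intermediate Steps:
$u{\left(U,A \right)} = - \frac{1}{2}$ ($u{\left(U,A \right)} = \left(- \frac{1}{8}\right) 4 = - \frac{1}{2}$)
$n{\left(r \right)} = \frac{1}{2}$ ($n{\left(r \right)} = 1 - \frac{1}{2} = \frac{1}{2}$)
$7 n{\left(-7 \right)} = 7 \cdot \frac{1}{2} = \frac{7}{2}$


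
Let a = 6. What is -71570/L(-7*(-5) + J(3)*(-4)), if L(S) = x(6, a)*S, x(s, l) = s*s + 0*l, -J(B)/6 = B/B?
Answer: -35785/1062 ≈ -33.696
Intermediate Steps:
J(B) = -6 (J(B) = -6*B/B = -6*1 = -6)
x(s, l) = s**2 (x(s, l) = s**2 + 0 = s**2)
L(S) = 36*S (L(S) = 6**2*S = 36*S)
-71570/L(-7*(-5) + J(3)*(-4)) = -71570*1/(36*(-7*(-5) - 6*(-4))) = -71570*1/(36*(35 + 24)) = -71570/(36*59) = -71570/2124 = -71570*1/2124 = -35785/1062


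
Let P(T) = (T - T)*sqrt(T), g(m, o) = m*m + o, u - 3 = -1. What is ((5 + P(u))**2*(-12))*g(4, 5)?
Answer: -6300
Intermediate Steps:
u = 2 (u = 3 - 1 = 2)
g(m, o) = o + m**2 (g(m, o) = m**2 + o = o + m**2)
P(T) = 0 (P(T) = 0*sqrt(T) = 0)
((5 + P(u))**2*(-12))*g(4, 5) = ((5 + 0)**2*(-12))*(5 + 4**2) = (5**2*(-12))*(5 + 16) = (25*(-12))*21 = -300*21 = -6300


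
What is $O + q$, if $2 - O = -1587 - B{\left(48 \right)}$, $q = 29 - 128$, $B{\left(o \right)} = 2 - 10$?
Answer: $1482$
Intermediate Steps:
$B{\left(o \right)} = -8$ ($B{\left(o \right)} = 2 - 10 = -8$)
$q = -99$ ($q = 29 - 128 = -99$)
$O = 1581$ ($O = 2 - \left(-1587 - -8\right) = 2 - \left(-1587 + 8\right) = 2 - -1579 = 2 + 1579 = 1581$)
$O + q = 1581 - 99 = 1482$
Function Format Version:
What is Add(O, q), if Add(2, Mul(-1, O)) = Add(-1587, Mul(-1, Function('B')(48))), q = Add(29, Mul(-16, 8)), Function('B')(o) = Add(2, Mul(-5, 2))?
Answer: 1482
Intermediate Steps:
Function('B')(o) = -8 (Function('B')(o) = Add(2, -10) = -8)
q = -99 (q = Add(29, -128) = -99)
O = 1581 (O = Add(2, Mul(-1, Add(-1587, Mul(-1, -8)))) = Add(2, Mul(-1, Add(-1587, 8))) = Add(2, Mul(-1, -1579)) = Add(2, 1579) = 1581)
Add(O, q) = Add(1581, -99) = 1482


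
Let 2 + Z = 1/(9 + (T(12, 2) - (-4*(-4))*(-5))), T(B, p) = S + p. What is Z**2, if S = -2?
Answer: 31329/7921 ≈ 3.9552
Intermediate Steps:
T(B, p) = -2 + p
Z = -177/89 (Z = -2 + 1/(9 + ((-2 + 2) - (-4*(-4))*(-5))) = -2 + 1/(9 + (0 - 16*(-5))) = -2 + 1/(9 + (0 - 1*(-80))) = -2 + 1/(9 + (0 + 80)) = -2 + 1/(9 + 80) = -2 + 1/89 = -177/89 ≈ -1.9888)
Z**2 = (-177/89)**2 = 31329/7921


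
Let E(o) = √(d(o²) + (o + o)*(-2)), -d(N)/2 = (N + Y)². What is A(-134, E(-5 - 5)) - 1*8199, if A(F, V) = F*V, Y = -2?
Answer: -8199 - 536*I*√1198 ≈ -8199.0 - 18552.0*I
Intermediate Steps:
d(N) = -2*(-2 + N)² (d(N) = -2*(N - 2)² = -2*(-2 + N)²)
E(o) = √(-4*o - 2*(-2 + o²)²) (E(o) = √(-2*(-2 + o²)² + (o + o)*(-2)) = √(-2*(-2 + o²)² + (2*o)*(-2)) = √(-2*(-2 + o²)² - 4*o) = √(-4*o - 2*(-2 + o²)²))
A(-134, E(-5 - 5)) - 1*8199 = -134*√(-4*(-5 - 5) - 2*(-2 + (-5 - 5)²)²) - 1*8199 = -134*√(-4*(-10) - 2*(-2 + (-10)²)²) - 8199 = -134*√(40 - 2*(-2 + 100)²) - 8199 = -134*√(40 - 2*98²) - 8199 = -134*√(40 - 2*9604) - 8199 = -134*√(40 - 19208) - 8199 = -536*I*√1198 - 8199 = -8199 - 536*I*√1198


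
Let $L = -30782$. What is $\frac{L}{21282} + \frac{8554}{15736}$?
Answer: $- \frac{10797833}{11960484} \approx -0.90279$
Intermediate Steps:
$\frac{L}{21282} + \frac{8554}{15736} = - \frac{30782}{21282} + \frac{8554}{15736} = \left(-30782\right) \frac{1}{21282} + 8554 \cdot \frac{1}{15736} = - \frac{15391}{10641} + \frac{611}{1124} = - \frac{10797833}{11960484}$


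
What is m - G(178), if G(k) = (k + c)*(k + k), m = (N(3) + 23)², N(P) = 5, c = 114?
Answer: -103168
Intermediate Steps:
m = 784 (m = (5 + 23)² = 28² = 784)
G(k) = 2*k*(114 + k) (G(k) = (k + 114)*(k + k) = (114 + k)*(2*k) = 2*k*(114 + k))
m - G(178) = 784 - 2*178*(114 + 178) = 784 - 2*178*292 = 784 - 1*103952 = 784 - 103952 = -103168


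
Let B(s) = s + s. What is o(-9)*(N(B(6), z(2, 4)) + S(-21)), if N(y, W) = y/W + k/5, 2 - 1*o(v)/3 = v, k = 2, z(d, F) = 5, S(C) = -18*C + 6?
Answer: 63822/5 ≈ 12764.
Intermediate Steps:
S(C) = 6 - 18*C
o(v) = 6 - 3*v
B(s) = 2*s
N(y, W) = ⅖ + y/W (N(y, W) = y/W + 2/5 = y/W + 2*(⅕) = y/W + ⅖ = ⅖ + y/W)
o(-9)*(N(B(6), z(2, 4)) + S(-21)) = (6 - 3*(-9))*((⅖ + (2*6)/5) + (6 - 18*(-21))) = (6 + 27)*((⅖ + 12*(⅕)) + (6 + 378)) = 33*((⅖ + 12/5) + 384) = 33*(14/5 + 384) = 33*(1934/5) = 63822/5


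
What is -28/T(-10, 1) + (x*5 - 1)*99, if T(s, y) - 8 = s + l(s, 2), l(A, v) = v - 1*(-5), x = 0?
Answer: -523/5 ≈ -104.60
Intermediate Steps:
l(A, v) = 5 + v (l(A, v) = v + 5 = 5 + v)
T(s, y) = 15 + s (T(s, y) = 8 + (s + (5 + 2)) = 8 + (s + 7) = 8 + (7 + s) = 15 + s)
-28/T(-10, 1) + (x*5 - 1)*99 = -28/(15 - 10) + (0*5 - 1)*99 = -28/5 + (0 - 1)*99 = -28*⅕ - 1*99 = -28/5 - 99 = -523/5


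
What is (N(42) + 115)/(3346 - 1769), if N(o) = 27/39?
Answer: 1504/20501 ≈ 0.073362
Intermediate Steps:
N(o) = 9/13 (N(o) = 27*(1/39) = 9/13)
(N(42) + 115)/(3346 - 1769) = (9/13 + 115)/(3346 - 1769) = (1504/13)/1577 = (1504/13)*(1/1577) = 1504/20501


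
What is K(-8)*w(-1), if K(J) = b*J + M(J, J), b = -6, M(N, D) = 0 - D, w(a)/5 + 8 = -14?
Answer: -6160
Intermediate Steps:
w(a) = -110 (w(a) = -40 + 5*(-14) = -40 - 70 = -110)
M(N, D) = -D
K(J) = -7*J (K(J) = -6*J - J = -7*J)
K(-8)*w(-1) = -7*(-8)*(-110) = 56*(-110) = -6160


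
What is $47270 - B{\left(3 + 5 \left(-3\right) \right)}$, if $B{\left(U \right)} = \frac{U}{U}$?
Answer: $47269$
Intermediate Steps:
$B{\left(U \right)} = 1$
$47270 - B{\left(3 + 5 \left(-3\right) \right)} = 47270 - 1 = 47269$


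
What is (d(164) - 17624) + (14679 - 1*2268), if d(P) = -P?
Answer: -5377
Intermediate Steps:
(d(164) - 17624) + (14679 - 1*2268) = (-1*164 - 17624) + (14679 - 1*2268) = (-164 - 17624) + (14679 - 2268) = -17788 + 12411 = -5377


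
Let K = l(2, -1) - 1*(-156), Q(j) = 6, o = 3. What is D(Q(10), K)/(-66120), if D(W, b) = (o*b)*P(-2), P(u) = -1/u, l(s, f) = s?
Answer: -79/22040 ≈ -0.0035844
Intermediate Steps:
K = 158 (K = 2 - 1*(-156) = 2 + 156 = 158)
D(W, b) = 3*b/2 (D(W, b) = (3*b)*(-1/(-2)) = (3*b)*(-1*(-½)) = (3*b)*(½) = 3*b/2)
D(Q(10), K)/(-66120) = ((3/2)*158)/(-66120) = 237*(-1/66120) = -79/22040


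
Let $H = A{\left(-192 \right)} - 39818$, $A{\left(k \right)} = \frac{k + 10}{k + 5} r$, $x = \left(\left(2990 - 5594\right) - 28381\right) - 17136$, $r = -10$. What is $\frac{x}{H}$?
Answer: $\frac{8998627}{7447786} \approx 1.2082$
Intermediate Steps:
$x = -48121$ ($x = \left(\left(2990 - 5594\right) - 28381\right) - 17136 = \left(-2604 - 28381\right) - 17136 = -30985 - 17136 = -48121$)
$A{\left(k \right)} = - \frac{10 \left(10 + k\right)}{5 + k}$ ($A{\left(k \right)} = \frac{k + 10}{k + 5} \left(-10\right) = \frac{10 + k}{5 + k} \left(-10\right) = - \frac{10 \left(10 + k\right)}{5 + k}$)
$H = - \frac{7447786}{187}$ ($H = \frac{10 \left(-10 - -192\right)}{5 - 192} - 39818 = \frac{10 \left(-10 + 192\right)}{-187} - 39818 = 10 \left(- \frac{1}{187}\right) 182 - 39818 = - \frac{1820}{187} - 39818 = - \frac{7447786}{187} \approx -39828.0$)
$\frac{x}{H} = - \frac{48121}{- \frac{7447786}{187}} = \left(-48121\right) \left(- \frac{187}{7447786}\right) = \frac{8998627}{7447786}$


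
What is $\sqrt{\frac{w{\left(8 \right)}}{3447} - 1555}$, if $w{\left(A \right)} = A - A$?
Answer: $i \sqrt{1555} \approx 39.433 i$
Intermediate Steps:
$w{\left(A \right)} = 0$
$\sqrt{\frac{w{\left(8 \right)}}{3447} - 1555} = \sqrt{\frac{0}{3447} - 1555} = \sqrt{0 \cdot \frac{1}{3447} - 1555} = \sqrt{0 - 1555} = \sqrt{-1555} = i \sqrt{1555}$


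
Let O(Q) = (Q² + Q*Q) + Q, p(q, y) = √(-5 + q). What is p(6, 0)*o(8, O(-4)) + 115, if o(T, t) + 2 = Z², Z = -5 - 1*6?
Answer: 234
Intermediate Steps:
Z = -11 (Z = -5 - 6 = -11)
O(Q) = Q + 2*Q² (O(Q) = (Q² + Q²) + Q = 2*Q² + Q = Q + 2*Q²)
o(T, t) = 119 (o(T, t) = -2 + (-11)² = -2 + 121 = 119)
p(6, 0)*o(8, O(-4)) + 115 = √(-5 + 6)*119 + 115 = √1*119 + 115 = 1*119 + 115 = 119 + 115 = 234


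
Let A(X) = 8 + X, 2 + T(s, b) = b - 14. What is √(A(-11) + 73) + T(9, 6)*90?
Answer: -900 + √70 ≈ -891.63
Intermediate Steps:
T(s, b) = -16 + b (T(s, b) = -2 + (b - 14) = -2 + (-14 + b) = -16 + b)
√(A(-11) + 73) + T(9, 6)*90 = √((8 - 11) + 73) + (-16 + 6)*90 = √(-3 + 73) - 10*90 = √70 - 900 = -900 + √70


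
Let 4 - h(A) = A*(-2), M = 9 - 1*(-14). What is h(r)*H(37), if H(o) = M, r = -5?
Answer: -138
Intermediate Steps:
M = 23 (M = 9 + 14 = 23)
h(A) = 4 + 2*A (h(A) = 4 - A*(-2) = 4 - (-2)*A = 4 + 2*A)
H(o) = 23
h(r)*H(37) = (4 + 2*(-5))*23 = (4 - 10)*23 = -6*23 = -138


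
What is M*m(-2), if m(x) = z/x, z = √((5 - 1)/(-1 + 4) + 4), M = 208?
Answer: -416*√3/3 ≈ -240.18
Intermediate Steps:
z = 4*√3/3 (z = √(4/3 + 4) = √(16/3) = 4*√3/3 ≈ 2.3094)
m(x) = 4*√3/(3*x) (m(x) = (4*√3/3)/x = 4*√3/(3*x))
M*m(-2) = 208*((4/3)*√3/(-2)) = 208*((4/3)*√3*(-½)) = 208*(-2*√3/3) = -416*√3/3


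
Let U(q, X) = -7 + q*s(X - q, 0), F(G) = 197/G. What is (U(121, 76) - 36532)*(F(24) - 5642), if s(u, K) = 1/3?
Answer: 1850632957/9 ≈ 2.0563e+8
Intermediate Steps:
s(u, K) = ⅓
U(q, X) = -7 + q/3 (U(q, X) = -7 + q*(⅓) = -7 + q/3)
(U(121, 76) - 36532)*(F(24) - 5642) = ((-7 + (⅓)*121) - 36532)*(197/24 - 5642) = ((-7 + 121/3) - 36532)*(197*(1/24) - 5642) = (100/3 - 36532)*(197/24 - 5642) = -109496/3*(-135211/24) = 1850632957/9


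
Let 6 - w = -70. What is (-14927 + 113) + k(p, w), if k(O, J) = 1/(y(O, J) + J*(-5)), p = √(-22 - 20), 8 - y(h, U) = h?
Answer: (-14814*√42 + 5510809*I)/(√42 - 372*I) ≈ -14814.0 + 4.6968e-5*I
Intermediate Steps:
y(h, U) = 8 - h
p = I*√42 (p = √(-42) = I*√42 ≈ 6.4807*I)
w = 76 (w = 6 - 1*(-70) = 6 + 70 = 76)
k(O, J) = 1/(8 - O - 5*J) (k(O, J) = 1/((8 - O) + J*(-5)) = 1/((8 - O) - 5*J) = 1/(8 - O - 5*J))
(-14927 + 113) + k(p, w) = (-14927 + 113) - 1/(-8 + I*√42 + 5*76) = -14814 - 1/(-8 + I*√42 + 380) = -14814 - 1/(372 + I*√42)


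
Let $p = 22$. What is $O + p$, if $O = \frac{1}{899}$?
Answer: $\frac{19779}{899} \approx 22.001$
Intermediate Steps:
$O = \frac{1}{899} \approx 0.0011123$
$O + p = \frac{1}{899} + 22 = \frac{19779}{899}$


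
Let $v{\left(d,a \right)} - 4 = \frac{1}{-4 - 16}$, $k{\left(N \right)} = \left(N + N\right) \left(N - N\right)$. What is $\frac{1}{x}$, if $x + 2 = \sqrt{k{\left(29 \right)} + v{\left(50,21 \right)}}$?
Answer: $-40 - 2 \sqrt{395} \approx -79.749$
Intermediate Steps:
$k{\left(N \right)} = 0$ ($k{\left(N \right)} = 2 N 0 = 0$)
$v{\left(d,a \right)} = \frac{79}{20}$ ($v{\left(d,a \right)} = 4 + \frac{1}{-4 - 16} = 4 + \frac{1}{-20} = 4 - \frac{1}{20} = \frac{79}{20}$)
$x = -2 + \frac{\sqrt{395}}{10}$ ($x = -2 + \sqrt{0 + \frac{79}{20}} = -2 + \sqrt{\frac{79}{20}} = -2 + \frac{\sqrt{395}}{10} \approx -0.012539$)
$\frac{1}{x} = \frac{1}{-2 + \frac{\sqrt{395}}{10}}$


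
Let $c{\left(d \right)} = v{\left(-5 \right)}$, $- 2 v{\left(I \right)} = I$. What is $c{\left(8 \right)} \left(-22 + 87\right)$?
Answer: $\frac{325}{2} \approx 162.5$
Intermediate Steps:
$v{\left(I \right)} = - \frac{I}{2}$
$c{\left(d \right)} = \frac{5}{2}$ ($c{\left(d \right)} = \left(- \frac{1}{2}\right) \left(-5\right) = \frac{5}{2}$)
$c{\left(8 \right)} \left(-22 + 87\right) = \frac{5 \left(-22 + 87\right)}{2} = \frac{5}{2} \cdot 65 = \frac{325}{2}$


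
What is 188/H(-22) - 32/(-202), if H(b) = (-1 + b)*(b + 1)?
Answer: 26716/48783 ≈ 0.54765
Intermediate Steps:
H(b) = (1 + b)*(-1 + b) (H(b) = (-1 + b)*(1 + b) = (1 + b)*(-1 + b))
188/H(-22) - 32/(-202) = 188/(-1 + (-22)²) - 32/(-202) = 188/(-1 + 484) - 32*(-1/202) = 188/483 + 16/101 = 26716/48783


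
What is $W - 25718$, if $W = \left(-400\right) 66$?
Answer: $-52118$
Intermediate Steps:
$W = -26400$
$W - 25718 = -26400 - 25718 = -52118$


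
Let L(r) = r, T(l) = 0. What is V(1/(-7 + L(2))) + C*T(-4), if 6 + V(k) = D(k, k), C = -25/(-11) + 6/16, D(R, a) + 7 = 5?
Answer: -8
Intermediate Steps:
D(R, a) = -2 (D(R, a) = -7 + 5 = -2)
C = 233/88 (C = -25*(-1/11) + 6*(1/16) = 25/11 + 3/8 = 233/88 ≈ 2.6477)
V(k) = -8 (V(k) = -6 - 2 = -8)
V(1/(-7 + L(2))) + C*T(-4) = -8 + (233/88)*0 = -8 + 0 = -8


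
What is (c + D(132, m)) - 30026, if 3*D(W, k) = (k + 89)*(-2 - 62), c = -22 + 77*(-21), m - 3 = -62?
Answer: -32305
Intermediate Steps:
m = -59 (m = 3 - 62 = -59)
c = -1639 (c = -22 - 1617 = -1639)
D(W, k) = -5696/3 - 64*k/3 (D(W, k) = ((k + 89)*(-2 - 62))/3 = ((89 + k)*(-64))/3 = (-5696 - 64*k)/3 = -5696/3 - 64*k/3)
(c + D(132, m)) - 30026 = (-1639 + (-5696/3 - 64/3*(-59))) - 30026 = (-1639 + (-5696/3 + 3776/3)) - 30026 = (-1639 - 640) - 30026 = -2279 - 30026 = -32305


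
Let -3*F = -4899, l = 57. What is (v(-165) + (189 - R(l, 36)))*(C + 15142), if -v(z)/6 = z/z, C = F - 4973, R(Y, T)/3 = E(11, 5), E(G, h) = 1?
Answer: 2124360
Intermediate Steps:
F = 1633 (F = -⅓*(-4899) = 1633)
R(Y, T) = 3 (R(Y, T) = 3*1 = 3)
C = -3340 (C = 1633 - 4973 = -3340)
v(z) = -6 (v(z) = -6*z/z = -6*1 = -6)
(v(-165) + (189 - R(l, 36)))*(C + 15142) = (-6 + (189 - 1*3))*(-3340 + 15142) = (-6 + (189 - 3))*11802 = (-6 + 186)*11802 = 180*11802 = 2124360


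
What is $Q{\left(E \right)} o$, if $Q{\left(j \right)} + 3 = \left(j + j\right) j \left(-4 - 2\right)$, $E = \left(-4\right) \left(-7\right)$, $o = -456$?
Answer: $4291416$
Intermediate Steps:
$E = 28$
$Q{\left(j \right)} = -3 - 12 j^{2}$ ($Q{\left(j \right)} = -3 + \left(j + j\right) j \left(-4 - 2\right) = -3 + 2 j j \left(-6\right) = -3 + 2 j \left(- 6 j\right) = -3 - 12 j^{2}$)
$Q{\left(E \right)} o = \left(-3 - 12 \cdot 28^{2}\right) \left(-456\right) = \left(-3 - 9408\right) \left(-456\right) = \left(-9411\right) \left(-456\right) = 4291416$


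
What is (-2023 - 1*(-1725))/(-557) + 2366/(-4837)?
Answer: 17652/384887 ≈ 0.045863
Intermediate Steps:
(-2023 - 1*(-1725))/(-557) + 2366/(-4837) = (-2023 + 1725)*(-1/557) + 2366*(-1/4837) = -298*(-1/557) - 338/691 = 298/557 - 338/691 = 17652/384887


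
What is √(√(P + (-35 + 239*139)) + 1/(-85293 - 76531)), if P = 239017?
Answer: √(-10114 + 1636687936*√272203)/40456 ≈ 22.841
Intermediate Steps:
√(√(P + (-35 + 239*139)) + 1/(-85293 - 76531)) = √(√(239017 + (-35 + 239*139)) + 1/(-85293 - 76531)) = √(√(239017 + (-35 + 33221)) + 1/(-161824)) = √(√(239017 + 33186) - 1/161824) = √(√272203 - 1/161824) = √(-1/161824 + √272203)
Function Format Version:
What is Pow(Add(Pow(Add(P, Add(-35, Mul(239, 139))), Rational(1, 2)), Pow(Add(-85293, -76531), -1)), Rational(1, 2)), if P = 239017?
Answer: Mul(Rational(1, 40456), Pow(Add(-10114, Mul(1636687936, Pow(272203, Rational(1, 2)))), Rational(1, 2))) ≈ 22.841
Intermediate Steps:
Pow(Add(Pow(Add(P, Add(-35, Mul(239, 139))), Rational(1, 2)), Pow(Add(-85293, -76531), -1)), Rational(1, 2)) = Pow(Add(Pow(Add(239017, Add(-35, Mul(239, 139))), Rational(1, 2)), Pow(Add(-85293, -76531), -1)), Rational(1, 2)) = Pow(Add(Pow(Add(239017, Add(-35, 33221)), Rational(1, 2)), Pow(-161824, -1)), Rational(1, 2)) = Pow(Add(Pow(Add(239017, 33186), Rational(1, 2)), Rational(-1, 161824)), Rational(1, 2)) = Pow(Add(Pow(272203, Rational(1, 2)), Rational(-1, 161824)), Rational(1, 2)) = Pow(Add(Rational(-1, 161824), Pow(272203, Rational(1, 2))), Rational(1, 2))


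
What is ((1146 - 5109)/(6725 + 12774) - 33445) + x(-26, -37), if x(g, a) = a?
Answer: -652869481/19499 ≈ -33482.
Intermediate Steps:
((1146 - 5109)/(6725 + 12774) - 33445) + x(-26, -37) = ((1146 - 5109)/(6725 + 12774) - 33445) - 37 = (-3963/19499 - 33445) - 37 = -652148018/19499 - 37 = -652869481/19499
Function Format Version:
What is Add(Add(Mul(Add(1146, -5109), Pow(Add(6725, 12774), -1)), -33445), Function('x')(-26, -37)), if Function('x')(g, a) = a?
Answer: Rational(-652869481, 19499) ≈ -33482.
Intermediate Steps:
Add(Add(Mul(Add(1146, -5109), Pow(Add(6725, 12774), -1)), -33445), Function('x')(-26, -37)) = Add(Add(Mul(Add(1146, -5109), Pow(Add(6725, 12774), -1)), -33445), -37) = Add(Add(Mul(-3963, Pow(19499, -1)), -33445), -37) = Add(Add(Mul(-3963, Rational(1, 19499)), -33445), -37) = Add(Add(Rational(-3963, 19499), -33445), -37) = Add(Rational(-652148018, 19499), -37) = Rational(-652869481, 19499)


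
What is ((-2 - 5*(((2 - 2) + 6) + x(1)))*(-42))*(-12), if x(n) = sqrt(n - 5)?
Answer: -16128 - 5040*I ≈ -16128.0 - 5040.0*I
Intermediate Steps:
x(n) = sqrt(-5 + n)
((-2 - 5*(((2 - 2) + 6) + x(1)))*(-42))*(-12) = ((-2 - 5*(((2 - 2) + 6) + sqrt(-5 + 1)))*(-42))*(-12) = ((-2 - 5*((0 + 6) + sqrt(-4)))*(-42))*(-12) = ((-2 - 5*(6 + 2*I))*(-42))*(-12) = ((-2 + (-30 - 10*I))*(-42))*(-12) = ((-32 - 10*I)*(-42))*(-12) = (1344 + 420*I)*(-12) = -16128 - 5040*I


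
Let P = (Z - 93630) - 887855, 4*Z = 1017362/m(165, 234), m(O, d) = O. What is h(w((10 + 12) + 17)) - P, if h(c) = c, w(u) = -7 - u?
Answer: 323366189/330 ≈ 9.7990e+5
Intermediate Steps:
Z = 508681/330 (Z = (1017362/165)/4 = (1017362*(1/165))/4 = (¼)*(1017362/165) = 508681/330 ≈ 1541.5)
P = -323381369/330 (P = (508681/330 - 93630) - 887855 = -30389219/330 - 887855 = -323381369/330 ≈ -9.7994e+5)
h(w((10 + 12) + 17)) - P = (-7 - ((10 + 12) + 17)) - 1*(-323381369/330) = (-7 - (22 + 17)) + 323381369/330 = (-7 - 1*39) + 323381369/330 = (-7 - 39) + 323381369/330 = -46 + 323381369/330 = 323366189/330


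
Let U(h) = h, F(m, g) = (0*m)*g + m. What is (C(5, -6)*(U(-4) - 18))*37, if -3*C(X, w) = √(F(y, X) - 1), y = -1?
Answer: 814*I*√2/3 ≈ 383.72*I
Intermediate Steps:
F(m, g) = m (F(m, g) = 0*g + m = 0 + m = m)
C(X, w) = -I*√2/3 (C(X, w) = -√(-1 - 1)/3 = -I*√2/3)
(C(5, -6)*(U(-4) - 18))*37 = ((-I*√2/3)*(-4 - 18))*37 = (-I*√2/3*(-22))*37 = (22*I*√2/3)*37 = 814*I*√2/3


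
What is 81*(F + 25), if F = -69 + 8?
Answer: -2916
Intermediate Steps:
F = -61
81*(F + 25) = 81*(-61 + 25) = 81*(-36) = -2916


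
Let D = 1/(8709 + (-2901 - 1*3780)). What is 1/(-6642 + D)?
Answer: -2028/13469975 ≈ -0.00015056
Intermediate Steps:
D = 1/2028 (D = 1/(8709 + (-2901 - 3780)) = 1/(8709 - 6681) = 1/2028 ≈ 0.00049310)
1/(-6642 + D) = 1/(-6642 + 1/2028) = 1/(-13469975/2028) = -2028/13469975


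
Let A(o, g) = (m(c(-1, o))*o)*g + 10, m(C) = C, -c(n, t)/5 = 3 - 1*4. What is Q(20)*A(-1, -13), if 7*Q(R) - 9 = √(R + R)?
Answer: 675/7 + 150*√10/7 ≈ 164.19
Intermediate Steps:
c(n, t) = 5 (c(n, t) = -5*(3 - 1*4) = -5*(3 - 4) = -5*(-1) = 5)
A(o, g) = 10 + 5*g*o (A(o, g) = (5*o)*g + 10 = 5*g*o + 10 = 10 + 5*g*o)
Q(R) = 9/7 + √2*√R/7 (Q(R) = 9/7 + √(R + R)/7 = 9/7 + √(2*R)/7 = 9/7 + (√2*√R)/7 = 9/7 + √2*√R/7)
Q(20)*A(-1, -13) = (9/7 + √2*√20/7)*(10 + 5*(-13)*(-1)) = (9/7 + √2*(2*√5)/7)*(10 + 65) = (9/7 + 2*√10/7)*75 = 675/7 + 150*√10/7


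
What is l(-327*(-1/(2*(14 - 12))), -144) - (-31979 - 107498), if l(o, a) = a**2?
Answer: 160213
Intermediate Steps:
l(-327*(-1/(2*(14 - 12))), -144) - (-31979 - 107498) = (-144)**2 - (-31979 - 107498) = 20736 - 1*(-139477) = 20736 + 139477 = 160213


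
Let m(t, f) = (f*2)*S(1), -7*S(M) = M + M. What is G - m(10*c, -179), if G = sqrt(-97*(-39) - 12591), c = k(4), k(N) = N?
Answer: -716/7 + 2*I*sqrt(2202) ≈ -102.29 + 93.851*I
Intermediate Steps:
c = 4
S(M) = -2*M/7 (S(M) = -(M + M)/7 = -2*M/7)
m(t, f) = -4*f/7 (m(t, f) = (f*2)*(-2/7*1) = (2*f)*(-2/7) = -4*f/7)
G = 2*I*sqrt(2202) (G = sqrt(3783 - 12591) = sqrt(-8808) = 2*I*sqrt(2202) ≈ 93.851*I)
G - m(10*c, -179) = 2*I*sqrt(2202) - (-4)*(-179)/7 = 2*I*sqrt(2202) - 1*716/7 = 2*I*sqrt(2202) - 716/7 = -716/7 + 2*I*sqrt(2202)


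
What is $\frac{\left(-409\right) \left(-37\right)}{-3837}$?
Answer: $- \frac{15133}{3837} \approx -3.944$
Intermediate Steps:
$\frac{\left(-409\right) \left(-37\right)}{-3837} = 15133 \left(- \frac{1}{3837}\right) = - \frac{15133}{3837}$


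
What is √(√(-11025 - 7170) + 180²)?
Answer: √(32400 + I*√18195) ≈ 180.0 + 0.3747*I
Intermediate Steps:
√(√(-11025 - 7170) + 180²) = √(√(-18195) + 32400) = √(I*√18195 + 32400) = √(32400 + I*√18195)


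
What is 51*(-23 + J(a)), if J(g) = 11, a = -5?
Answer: -612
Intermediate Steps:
51*(-23 + J(a)) = 51*(-23 + 11) = 51*(-12) = -612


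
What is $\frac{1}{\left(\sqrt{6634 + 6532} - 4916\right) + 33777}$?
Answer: $\frac{28861}{832944155} - \frac{\sqrt{13166}}{832944155} \approx 3.4512 \cdot 10^{-5}$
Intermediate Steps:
$\frac{1}{\left(\sqrt{6634 + 6532} - 4916\right) + 33777} = \frac{1}{\left(\sqrt{13166} - 4916\right) + 33777} = \frac{1}{\left(-4916 + \sqrt{13166}\right) + 33777} = \frac{1}{28861 + \sqrt{13166}}$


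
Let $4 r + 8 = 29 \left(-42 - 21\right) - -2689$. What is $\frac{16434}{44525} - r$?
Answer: $- \frac{18979307}{89050} \approx -213.13$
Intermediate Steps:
$r = \frac{427}{2}$ ($r = -2 + \frac{29 \left(-42 - 21\right) - -2689}{4} = -2 + \frac{29 \left(-63\right) + 2689}{4} = -2 + \frac{-1827 + 2689}{4} = -2 + \frac{1}{4} \cdot 862 = -2 + \frac{431}{2} = \frac{427}{2} \approx 213.5$)
$\frac{16434}{44525} - r = \frac{16434}{44525} - \frac{427}{2} = - \frac{18979307}{89050}$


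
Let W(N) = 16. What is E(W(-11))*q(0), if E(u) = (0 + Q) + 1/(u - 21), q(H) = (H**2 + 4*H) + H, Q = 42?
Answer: 0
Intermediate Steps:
q(H) = H**2 + 5*H
E(u) = 42 + 1/(-21 + u) (E(u) = (0 + 42) + 1/(u - 21) = 42 + 1/(-21 + u))
E(W(-11))*q(0) = ((-881 + 42*16)/(-21 + 16))*(0*(5 + 0)) = ((-881 + 672)/(-5))*(0*5) = -1/5*(-209)*0 = (209/5)*0 = 0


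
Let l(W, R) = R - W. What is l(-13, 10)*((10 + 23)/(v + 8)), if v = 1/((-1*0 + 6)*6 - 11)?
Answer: 6325/67 ≈ 94.403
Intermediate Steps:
v = 1/25 (v = 1/((0 + 6)*6 - 11) = 1/(6*6 - 11) = 1/(36 - 11) = 1/25 ≈ 0.040000)
l(-13, 10)*((10 + 23)/(v + 8)) = (10 - 1*(-13))*((10 + 23)/(1/25 + 8)) = (10 + 13)*(33/(201/25)) = 23*(33*(25/201)) = 23*(275/67) = 6325/67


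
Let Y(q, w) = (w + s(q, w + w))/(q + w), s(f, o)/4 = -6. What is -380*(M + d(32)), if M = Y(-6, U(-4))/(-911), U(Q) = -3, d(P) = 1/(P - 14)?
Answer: -162830/8199 ≈ -19.860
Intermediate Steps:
d(P) = 1/(-14 + P)
s(f, o) = -24 (s(f, o) = 4*(-6) = -24)
Y(q, w) = (-24 + w)/(q + w) (Y(q, w) = (w - 24)/(q + w) = (-24 + w)/(q + w))
M = -3/911 (M = ((-24 - 3)/(-6 - 3))/(-911) = (-27/(-9))*(-1/911) = -⅑*(-27)*(-1/911) = 3*(-1/911) = -3/911 ≈ -0.0032931)
-380*(M + d(32)) = -380*(-3/911 + 1/(-14 + 32)) = -380*(-3/911 + 1/18) = -380*857/16398 = -162830/8199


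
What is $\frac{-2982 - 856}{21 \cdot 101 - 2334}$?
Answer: $\frac{3838}{213} \approx 18.019$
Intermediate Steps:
$\frac{-2982 - 856}{21 \cdot 101 - 2334} = - \frac{3838}{2121 - 2334} = - \frac{3838}{-213} = \left(-3838\right) \left(- \frac{1}{213}\right) = \frac{3838}{213}$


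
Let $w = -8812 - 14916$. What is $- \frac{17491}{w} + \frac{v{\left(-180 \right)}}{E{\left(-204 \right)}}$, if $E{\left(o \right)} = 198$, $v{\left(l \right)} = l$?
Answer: $- \frac{44879}{261008} \approx -0.17194$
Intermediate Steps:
$w = -23728$ ($w = -8812 - 14916 = -23728$)
$- \frac{17491}{w} + \frac{v{\left(-180 \right)}}{E{\left(-204 \right)}} = - \frac{17491}{-23728} - \frac{180}{198} = \left(-17491\right) \left(- \frac{1}{23728}\right) - \frac{10}{11} = \frac{17491}{23728} - \frac{10}{11} = - \frac{44879}{261008}$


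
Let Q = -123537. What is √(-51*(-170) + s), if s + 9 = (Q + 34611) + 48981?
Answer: 6*I*√869 ≈ 176.87*I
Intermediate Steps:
s = -39954 (s = -9 + ((-123537 + 34611) + 48981) = -9 + (-88926 + 48981) = -9 - 39945 = -39954)
√(-51*(-170) + s) = √(-51*(-170) - 39954) = √(8670 - 39954) = √(-31284) = 6*I*√869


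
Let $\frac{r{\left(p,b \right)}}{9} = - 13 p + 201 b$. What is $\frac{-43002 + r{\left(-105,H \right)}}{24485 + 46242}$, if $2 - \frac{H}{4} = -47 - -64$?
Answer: $- \frac{139257}{70727} \approx -1.9689$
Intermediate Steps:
$H = -60$ ($H = 8 - 4 \left(-47 - -64\right) = 8 - 4 \left(-47 + 64\right) = 8 - 68 = -60$)
$r{\left(p,b \right)} = - 117 p + 1809 b$ ($r{\left(p,b \right)} = 9 \left(- 13 p + 201 b\right) = - 117 p + 1809 b$)
$\frac{-43002 + r{\left(-105,H \right)}}{24485 + 46242} = \frac{-43002 + \left(\left(-117\right) \left(-105\right) + 1809 \left(-60\right)\right)}{24485 + 46242} = \frac{-43002 + \left(12285 - 108540\right)}{70727} = \left(-43002 - 96255\right) \frac{1}{70727} = \left(-139257\right) \frac{1}{70727} = - \frac{139257}{70727}$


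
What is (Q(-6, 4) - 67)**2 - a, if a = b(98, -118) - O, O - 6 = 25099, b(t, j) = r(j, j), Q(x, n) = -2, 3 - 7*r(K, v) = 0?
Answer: 209059/7 ≈ 29866.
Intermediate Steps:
r(K, v) = 3/7 (r(K, v) = 3/7 - 1/7*0 = 3/7 + 0 = 3/7)
b(t, j) = 3/7
O = 25105 (O = 6 + 25099 = 25105)
a = -175732/7 (a = 3/7 - 1*25105 = 3/7 - 25105 = -175732/7 ≈ -25105.)
(Q(-6, 4) - 67)**2 - a = (-2 - 67)**2 - 1*(-175732/7) = (-69)**2 + 175732/7 = 4761 + 175732/7 = 209059/7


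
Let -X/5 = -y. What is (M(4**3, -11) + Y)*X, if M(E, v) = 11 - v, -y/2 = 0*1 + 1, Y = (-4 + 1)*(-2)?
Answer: -280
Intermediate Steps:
Y = 6 (Y = -3*(-2) = 6)
y = -2 (y = -2*(0*1 + 1) = -2*(0 + 1) = -2*1 = -2)
X = -10 (X = -(-5)*(-2) = -5*2 = -10)
(M(4**3, -11) + Y)*X = ((11 - 1*(-11)) + 6)*(-10) = ((11 + 11) + 6)*(-10) = (22 + 6)*(-10) = 28*(-10) = -280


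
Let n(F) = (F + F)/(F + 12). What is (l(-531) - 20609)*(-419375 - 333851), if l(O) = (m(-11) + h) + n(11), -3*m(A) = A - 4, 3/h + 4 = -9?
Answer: 4640157632654/299 ≈ 1.5519e+10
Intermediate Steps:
n(F) = 2*F/(12 + F) (n(F) = (2*F)/(12 + F) = 2*F/(12 + F))
h = -3/13 (h = 3/(-4 - 9) = 3/(-13) = 3*(-1/13) = -3/13 ≈ -0.23077)
m(A) = 4/3 - A/3 (m(A) = -(A - 4)/3 = -(-4 + A)/3 = 4/3 - A/3)
l(O) = 1712/299 (l(O) = ((4/3 - ⅓*(-11)) - 3/13) + 2*11/(12 + 11) = ((4/3 + 11/3) - 3/13) + 2*11/23 = (5 - 3/13) + 2*11*(1/23) = 62/13 + 22/23 = 1712/299)
(l(-531) - 20609)*(-419375 - 333851) = (1712/299 - 20609)*(-419375 - 333851) = -6160379/299*(-753226) = 4640157632654/299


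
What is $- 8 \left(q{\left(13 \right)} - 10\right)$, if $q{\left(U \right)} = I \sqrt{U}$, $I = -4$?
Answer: $80 + 32 \sqrt{13} \approx 195.38$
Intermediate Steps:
$q{\left(U \right)} = - 4 \sqrt{U}$
$- 8 \left(q{\left(13 \right)} - 10\right) = - 8 \left(- 4 \sqrt{13} - 10\right) = - 8 \left(-10 - 4 \sqrt{13}\right) = 80 + 32 \sqrt{13}$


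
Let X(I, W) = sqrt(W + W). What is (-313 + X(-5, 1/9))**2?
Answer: (939 - sqrt(2))**2/9 ≈ 97674.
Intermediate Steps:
X(I, W) = sqrt(2)*sqrt(W) (X(I, W) = sqrt(2*W) = sqrt(2)*sqrt(W))
(-313 + X(-5, 1/9))**2 = (-313 + sqrt(2)*sqrt(1/9))**2 = (-313 + sqrt(2)*(1/3))**2 = (-313 + sqrt(2)/3)**2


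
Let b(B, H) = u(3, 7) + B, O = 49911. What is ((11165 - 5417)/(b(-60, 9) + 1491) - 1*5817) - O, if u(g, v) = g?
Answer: -13318034/239 ≈ -55724.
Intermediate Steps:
b(B, H) = 3 + B
((11165 - 5417)/(b(-60, 9) + 1491) - 1*5817) - O = ((11165 - 5417)/((3 - 60) + 1491) - 1*5817) - 1*49911 = (5748/(-57 + 1491) - 5817) - 49911 = (5748/1434 - 5817) - 49911 = (5748*(1/1434) - 5817) - 49911 = (958/239 - 5817) - 49911 = -1389305/239 - 49911 = -13318034/239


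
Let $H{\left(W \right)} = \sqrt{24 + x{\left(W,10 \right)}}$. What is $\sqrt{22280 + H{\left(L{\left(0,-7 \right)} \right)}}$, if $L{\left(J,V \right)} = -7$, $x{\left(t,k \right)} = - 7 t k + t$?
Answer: $\sqrt{22280 + 13 \sqrt{3}} \approx 149.34$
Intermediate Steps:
$x{\left(t,k \right)} = t - 7 k t$ ($x{\left(t,k \right)} = - 7 k t + t = t - 7 k t$)
$H{\left(W \right)} = \sqrt{24 - 69 W}$ ($H{\left(W \right)} = \sqrt{24 + W \left(1 - 70\right)} = \sqrt{24 + W \left(-69\right)} = \sqrt{24 - 69 W}$)
$\sqrt{22280 + H{\left(L{\left(0,-7 \right)} \right)}} = \sqrt{22280 + \sqrt{24 - -483}} = \sqrt{22280 + \sqrt{24 + 483}} = \sqrt{22280 + \sqrt{507}} = \sqrt{22280 + 13 \sqrt{3}}$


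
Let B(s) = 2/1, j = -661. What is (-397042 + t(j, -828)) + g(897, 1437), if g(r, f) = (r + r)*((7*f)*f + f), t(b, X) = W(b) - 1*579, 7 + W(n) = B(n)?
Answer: 25934061054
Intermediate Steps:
B(s) = 2 (B(s) = 2*1 = 2)
W(n) = -5 (W(n) = -7 + 2 = -5)
t(b, X) = -584 (t(b, X) = -5 - 1*579 = -5 - 579 = -584)
g(r, f) = 2*r*(f + 7*f**2) (g(r, f) = (2*r)*(7*f**2 + f) = (2*r)*(f + 7*f**2) = 2*r*(f + 7*f**2))
(-397042 + t(j, -828)) + g(897, 1437) = (-397042 - 584) + 2*1437*897*(1 + 7*1437) = -397626 + 2*1437*897*(1 + 10059) = -397626 + 2*1437*897*10060 = -397626 + 25934458680 = 25934061054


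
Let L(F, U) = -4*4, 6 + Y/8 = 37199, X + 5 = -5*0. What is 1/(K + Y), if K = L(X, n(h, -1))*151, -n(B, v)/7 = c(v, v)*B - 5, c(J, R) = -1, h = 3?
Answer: 1/295128 ≈ 3.3884e-6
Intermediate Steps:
n(B, v) = 35 + 7*B (n(B, v) = -7*(-B - 5) = -7*(-5 - B) = 35 + 7*B)
X = -5 (X = -5 - 5*0 = -5 + 0 = -5)
Y = 297544 (Y = -48 + 8*37199 = -48 + 297592 = 297544)
L(F, U) = -16
K = -2416 (K = -16*151 = -2416)
1/(K + Y) = 1/(-2416 + 297544) = 1/295128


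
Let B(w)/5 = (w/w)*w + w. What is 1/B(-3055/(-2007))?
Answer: 2007/30550 ≈ 0.065696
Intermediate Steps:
B(w) = 10*w (B(w) = 5*((w/w)*w + w) = 5*(1*w + w) = 5*(w + w) = 5*(2*w) = 10*w)
1/B(-3055/(-2007)) = 1/(10*(-3055/(-2007))) = 1/(10*(-3055*(-1/2007))) = 1/(10*(3055/2007)) = 1/(30550/2007) = 2007/30550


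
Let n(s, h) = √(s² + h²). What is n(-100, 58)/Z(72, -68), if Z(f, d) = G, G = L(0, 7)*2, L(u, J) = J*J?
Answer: √3341/49 ≈ 1.1796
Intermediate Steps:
L(u, J) = J²
G = 98 (G = 7²*2 = 49*2 = 98)
Z(f, d) = 98
n(s, h) = √(h² + s²)
n(-100, 58)/Z(72, -68) = √(58² + (-100)²)/98 = √(3364 + 10000)*(1/98) = √13364*(1/98) = (2*√3341)*(1/98) = √3341/49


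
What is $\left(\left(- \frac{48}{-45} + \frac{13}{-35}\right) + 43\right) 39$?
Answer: $\frac{59644}{35} \approx 1704.1$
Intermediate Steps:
$\left(\left(- \frac{48}{-45} + \frac{13}{-35}\right) + 43\right) 39 = \left(\left(\left(-48\right) \left(- \frac{1}{45}\right) + 13 \left(- \frac{1}{35}\right)\right) + 43\right) 39 = \left(\left(\frac{16}{15} - \frac{13}{35}\right) + 43\right) 39 = \left(\frac{73}{105} + 43\right) 39 = \frac{4588}{105} \cdot 39 = \frac{59644}{35}$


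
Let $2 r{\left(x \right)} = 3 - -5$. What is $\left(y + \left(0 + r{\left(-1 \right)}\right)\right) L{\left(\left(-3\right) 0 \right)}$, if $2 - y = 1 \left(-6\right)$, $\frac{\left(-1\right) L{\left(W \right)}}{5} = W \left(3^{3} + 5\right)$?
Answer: $0$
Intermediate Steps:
$r{\left(x \right)} = 4$ ($r{\left(x \right)} = \frac{3 - -5}{2} = \frac{3 + 5}{2} = \frac{1}{2} \cdot 8 = 4$)
$L{\left(W \right)} = - 160 W$ ($L{\left(W \right)} = - 5 W \left(3^{3} + 5\right) = - 5 W \left(27 + 5\right) = - 5 W 32 = - 5 \cdot 32 W = - 160 W$)
$y = 8$ ($y = 2 - 1 \left(-6\right) = 2 - -6 = 2 + 6 = 8$)
$\left(y + \left(0 + r{\left(-1 \right)}\right)\right) L{\left(\left(-3\right) 0 \right)} = \left(8 + \left(0 + 4\right)\right) \left(- 160 \left(\left(-3\right) 0\right)\right) = \left(8 + 4\right) \left(\left(-160\right) 0\right) = 12 \cdot 0 = 0$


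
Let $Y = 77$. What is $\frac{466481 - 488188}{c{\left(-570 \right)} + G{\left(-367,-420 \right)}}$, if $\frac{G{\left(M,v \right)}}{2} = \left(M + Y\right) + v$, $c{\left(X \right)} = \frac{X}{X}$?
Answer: $\frac{21707}{1419} \approx 15.297$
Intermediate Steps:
$c{\left(X \right)} = 1$
$G{\left(M,v \right)} = 154 + 2 M + 2 v$ ($G{\left(M,v \right)} = 2 \left(\left(M + 77\right) + v\right) = 2 \left(\left(77 + M\right) + v\right) = 2 \left(77 + M + v\right) = 154 + 2 M + 2 v$)
$\frac{466481 - 488188}{c{\left(-570 \right)} + G{\left(-367,-420 \right)}} = \frac{466481 - 488188}{1 + \left(154 + 2 \left(-367\right) + 2 \left(-420\right)\right)} = - \frac{21707}{1 - 1420} = - \frac{21707}{-1419} = \left(-21707\right) \left(- \frac{1}{1419}\right) = \frac{21707}{1419}$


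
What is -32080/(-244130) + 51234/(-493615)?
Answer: 332741278/12050622995 ≈ 0.027612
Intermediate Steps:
-32080/(-244130) + 51234/(-493615) = -32080*(-1/244130) + 51234*(-1/493615) = 3208/24413 - 51234/493615 = 332741278/12050622995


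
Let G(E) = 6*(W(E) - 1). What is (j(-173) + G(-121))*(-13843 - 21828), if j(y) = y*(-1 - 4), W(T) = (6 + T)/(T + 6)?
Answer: -30855415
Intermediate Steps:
W(T) = 1 (W(T) = (6 + T)/(6 + T) = 1)
j(y) = -5*y (j(y) = y*(-5) = -5*y)
G(E) = 0 (G(E) = 6*(1 - 1) = 6*0 = 0)
(j(-173) + G(-121))*(-13843 - 21828) = (-5*(-173) + 0)*(-13843 - 21828) = (865 + 0)*(-35671) = 865*(-35671) = -30855415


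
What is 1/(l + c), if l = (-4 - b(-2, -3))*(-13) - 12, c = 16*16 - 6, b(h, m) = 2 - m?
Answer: 1/355 ≈ 0.0028169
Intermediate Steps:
c = 250 (c = 256 - 6 = 250)
l = 105 (l = (-4 - (2 - 1*(-3)))*(-13) - 12 = (-4 - (2 + 3))*(-13) - 12 = (-4 - 1*5)*(-13) - 12 = (-4 - 5)*(-13) - 12 = -9*(-13) - 12 = 117 - 12 = 105)
1/(l + c) = 1/(105 + 250) = 1/355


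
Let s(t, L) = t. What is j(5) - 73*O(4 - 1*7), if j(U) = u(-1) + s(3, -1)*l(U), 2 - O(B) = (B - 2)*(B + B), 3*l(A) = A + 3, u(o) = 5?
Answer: 2057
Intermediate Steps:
l(A) = 1 + A/3 (l(A) = (A + 3)/3 = (3 + A)/3 = 1 + A/3)
O(B) = 2 - 2*B*(-2 + B) (O(B) = 2 - (B - 2)*(B + B) = 2 - (-2 + B)*2*B = 2 - 2*B*(-2 + B))
j(U) = 8 + U (j(U) = 5 + 3*(1 + U/3) = 5 + (3 + U) = 8 + U)
j(5) - 73*O(4 - 1*7) = (8 + 5) - 73*(2 - 2*(4 - 1*7)² + 4*(4 - 1*7)) = 13 - 73*(2 - 2*(4 - 7)² + 4*(4 - 7)) = 13 - 73*(2 - 2*(-3)² + 4*(-3)) = 13 - 73*(2 - 2*9 - 12) = 13 - 73*(2 - 18 - 12) = 13 - 73*(-28) = 13 + 2044 = 2057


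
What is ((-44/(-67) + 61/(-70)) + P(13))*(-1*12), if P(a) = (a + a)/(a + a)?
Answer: -22098/2345 ≈ -9.4234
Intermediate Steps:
P(a) = 1 (P(a) = (2*a)/((2*a)) = (2*a)*(1/(2*a)) = 1)
((-44/(-67) + 61/(-70)) + P(13))*(-1*12) = ((-44/(-67) + 61/(-70)) + 1)*(-1*12) = ((-44*(-1/67) + 61*(-1/70)) + 1)*(-12) = ((44/67 - 61/70) + 1)*(-12) = (-1007/4690 + 1)*(-12) = (3683/4690)*(-12) = -22098/2345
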